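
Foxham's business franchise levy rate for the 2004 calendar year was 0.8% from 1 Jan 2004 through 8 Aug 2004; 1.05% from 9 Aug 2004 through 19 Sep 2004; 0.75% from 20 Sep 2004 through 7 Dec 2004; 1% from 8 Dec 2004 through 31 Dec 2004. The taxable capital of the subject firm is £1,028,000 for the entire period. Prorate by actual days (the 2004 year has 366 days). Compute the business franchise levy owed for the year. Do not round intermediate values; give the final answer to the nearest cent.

£8,542.79

1 Jan – 8 Aug 2004: 221 days at 0.8% → £1,028,000 × 0.8% × 221/366 = £4,965.8579
9 Aug – 19 Sep 2004: 42 days at 1.05% → £1,028,000 × 1.05% × 42/366 = £1,238.6557
20 Sep – 7 Dec 2004: 79 days at 0.75% → £1,028,000 × 0.75% × 79/366 = £1,664.1803
8 Dec – 31 Dec 2004: 24 days at 1% → £1,028,000 × 1% × 24/366 = £674.0984
Total = £8,542.7923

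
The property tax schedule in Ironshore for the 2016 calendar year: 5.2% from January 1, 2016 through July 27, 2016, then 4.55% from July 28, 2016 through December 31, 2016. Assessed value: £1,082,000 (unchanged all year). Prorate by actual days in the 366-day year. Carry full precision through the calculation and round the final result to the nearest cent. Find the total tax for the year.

£53,247.11

January 1 – July 27, 2016: 209 days at 5.2% → £1,082,000 × 5.2% × 209/366 = £32,128.8962
July 28 – December 31, 2016: 157 days at 4.55% → £1,082,000 × 4.55% × 157/366 = £21,118.2158
Total = £53,247.1120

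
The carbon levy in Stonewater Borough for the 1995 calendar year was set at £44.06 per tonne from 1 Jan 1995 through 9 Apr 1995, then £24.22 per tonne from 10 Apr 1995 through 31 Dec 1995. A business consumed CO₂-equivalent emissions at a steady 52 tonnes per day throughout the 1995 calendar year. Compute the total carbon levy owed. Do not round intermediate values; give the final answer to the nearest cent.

£561,831.92

1 Jan – 9 Apr 1995: 99 days × 52 tonnes/day = 5,148 tonnes at £44.06/tonne → £226,820.88
10 Apr – 31 Dec 1995: 266 days × 52 tonnes/day = 13,832 tonnes at £24.22/tonne → £335,011.04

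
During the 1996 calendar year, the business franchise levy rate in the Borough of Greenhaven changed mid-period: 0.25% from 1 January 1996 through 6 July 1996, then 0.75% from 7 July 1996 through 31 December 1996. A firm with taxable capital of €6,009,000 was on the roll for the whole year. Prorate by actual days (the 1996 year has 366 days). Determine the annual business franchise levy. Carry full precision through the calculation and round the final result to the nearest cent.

€29,634.55

1 January – 6 July 1996: 188 days at 0.25% → €6,009,000 × 0.25% × 188/366 = €7,716.4754
7 July – 31 December 1996: 178 days at 0.75% → €6,009,000 × 0.75% × 178/366 = €21,918.0738
Total = €29,634.5492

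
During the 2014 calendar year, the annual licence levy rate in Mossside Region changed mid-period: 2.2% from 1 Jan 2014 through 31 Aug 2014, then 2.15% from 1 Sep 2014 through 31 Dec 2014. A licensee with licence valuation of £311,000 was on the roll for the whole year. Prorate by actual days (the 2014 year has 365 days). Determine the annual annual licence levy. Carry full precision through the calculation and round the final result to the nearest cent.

£6,790.02

1 Jan – 31 Aug 2014: 243 days at 2.2% → £311,000 × 2.2% × 243/365 = £4,555.0849
1 Sep – 31 Dec 2014: 122 days at 2.15% → £311,000 × 2.15% × 122/365 = £2,234.9397
Total = £6,790.0247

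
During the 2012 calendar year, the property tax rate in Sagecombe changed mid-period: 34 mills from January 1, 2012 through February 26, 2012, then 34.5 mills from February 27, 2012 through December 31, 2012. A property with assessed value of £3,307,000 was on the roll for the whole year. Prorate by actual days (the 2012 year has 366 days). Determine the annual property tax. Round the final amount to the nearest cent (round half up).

£113,833.99

January 1 – February 26, 2012: 57 days at 34 mills → £3,307,000 × 3.4% × 57/366 = £17,510.8361
February 27 – December 31, 2012: 309 days at 34.5 mills → £3,307,000 × 3.45% × 309/366 = £96,323.1516
Total = £113,833.9877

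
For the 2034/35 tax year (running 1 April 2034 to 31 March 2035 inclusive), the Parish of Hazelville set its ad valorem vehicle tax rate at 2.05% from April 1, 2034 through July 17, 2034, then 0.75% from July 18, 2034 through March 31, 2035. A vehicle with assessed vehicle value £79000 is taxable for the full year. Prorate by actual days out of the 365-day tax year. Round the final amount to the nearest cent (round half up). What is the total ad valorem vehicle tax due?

£896.38

April 1 – July 17, 2034: 108 days at 2.05% → £79000 × 2.05% × 108/365 = £479.1945
July 18, 2034 – March 31, 2035: 257 days at 0.75% → £79000 × 0.75% × 257/365 = £417.1849
Total = £896.3795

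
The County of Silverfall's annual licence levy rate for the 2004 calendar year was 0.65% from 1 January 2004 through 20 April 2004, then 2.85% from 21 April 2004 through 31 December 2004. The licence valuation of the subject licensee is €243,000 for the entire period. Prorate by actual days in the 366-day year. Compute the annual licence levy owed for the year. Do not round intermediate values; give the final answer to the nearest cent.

€5,304.17

1 January – 20 April 2004: 111 days at 0.65% → €243,000 × 0.65% × 111/366 = €479.0287
21 April – 31 December 2004: 255 days at 2.85% → €243,000 × 2.85% × 255/366 = €4,825.1434
Total = €5,304.1721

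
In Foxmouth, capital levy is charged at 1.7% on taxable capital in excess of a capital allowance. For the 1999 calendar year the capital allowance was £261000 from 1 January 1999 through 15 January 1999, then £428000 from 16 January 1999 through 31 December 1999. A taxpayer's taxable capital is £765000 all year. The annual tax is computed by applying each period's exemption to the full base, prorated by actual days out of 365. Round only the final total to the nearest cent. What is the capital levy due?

1 January – 15 January 1999: 15 days, exemption £261000 → (£765000 − £261000) × 1.7% × 15/365 = £352.1096
16 January – 31 December 1999: 350 days, exemption £428000 → (£765000 − £428000) × 1.7% × 350/365 = £5493.5616
Total = £5845.6712

£5845.67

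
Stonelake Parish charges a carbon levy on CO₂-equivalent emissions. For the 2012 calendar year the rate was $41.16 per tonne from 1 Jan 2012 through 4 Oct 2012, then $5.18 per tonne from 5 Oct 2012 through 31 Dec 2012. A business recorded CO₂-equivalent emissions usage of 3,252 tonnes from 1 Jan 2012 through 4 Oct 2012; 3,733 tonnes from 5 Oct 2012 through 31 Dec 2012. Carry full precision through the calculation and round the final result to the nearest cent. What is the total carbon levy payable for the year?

$153189.26

1 Jan – 4 Oct 2012: 3,252 tonnes at $41.16/tonne → $133852.32
5 Oct – 31 Dec 2012: 3,733 tonnes at $5.18/tonne → $19336.94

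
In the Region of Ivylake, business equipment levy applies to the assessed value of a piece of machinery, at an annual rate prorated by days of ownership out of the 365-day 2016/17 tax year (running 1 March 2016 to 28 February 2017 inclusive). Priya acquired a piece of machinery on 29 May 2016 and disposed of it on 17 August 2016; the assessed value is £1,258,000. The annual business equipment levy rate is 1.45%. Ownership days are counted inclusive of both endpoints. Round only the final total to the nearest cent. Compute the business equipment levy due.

Days held (29 May – 17 August 2016): 81 out of 365
Tax = £1,258,000 × 1.45% × 81/365 = £4,048.0027

£4,048.00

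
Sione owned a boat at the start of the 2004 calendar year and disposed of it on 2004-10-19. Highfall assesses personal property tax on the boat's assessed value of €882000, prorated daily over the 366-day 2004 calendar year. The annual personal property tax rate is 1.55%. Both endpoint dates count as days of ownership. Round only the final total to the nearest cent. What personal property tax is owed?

€10944.27

Days held (2004-01-01 to 2004-10-19): 293 out of 366
Tax = €882000 × 1.55% × 293/366 = €10944.2705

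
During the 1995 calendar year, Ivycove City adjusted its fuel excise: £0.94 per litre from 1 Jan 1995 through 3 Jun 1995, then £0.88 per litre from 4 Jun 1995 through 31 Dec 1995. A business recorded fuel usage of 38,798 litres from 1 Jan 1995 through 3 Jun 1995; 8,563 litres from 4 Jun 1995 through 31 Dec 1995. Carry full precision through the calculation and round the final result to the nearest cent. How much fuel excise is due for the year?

£44,005.56

1 Jan – 3 Jun 1995: 38,798 litres at £0.94/litre → £36,470.12
4 Jun – 31 Dec 1995: 8,563 litres at £0.88/litre → £7,535.44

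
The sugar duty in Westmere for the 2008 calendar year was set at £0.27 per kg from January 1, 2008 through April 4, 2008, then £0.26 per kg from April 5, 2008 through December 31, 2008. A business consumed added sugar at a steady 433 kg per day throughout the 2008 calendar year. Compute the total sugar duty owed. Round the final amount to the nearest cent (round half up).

£41,615.63

January 1 – April 4, 2008: 95 days × 433 kg/day = 41,135 kg at £0.27/kg → £11,106.45
April 5 – December 31, 2008: 271 days × 433 kg/day = 117,343 kg at £0.26/kg → £30,509.18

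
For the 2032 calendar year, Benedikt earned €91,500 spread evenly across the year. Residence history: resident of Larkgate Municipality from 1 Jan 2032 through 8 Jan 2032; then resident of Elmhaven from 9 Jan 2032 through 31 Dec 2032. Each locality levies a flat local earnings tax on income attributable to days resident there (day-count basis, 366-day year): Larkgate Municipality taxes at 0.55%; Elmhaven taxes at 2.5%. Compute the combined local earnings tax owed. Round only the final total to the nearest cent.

€2,248.50

Larkgate Municipality, 1 Jan – 8 Jan 2032: 8 days → €91,500 × 0.55% × 8/366 = €11.0000
Elmhaven, 9 Jan – 31 Dec 2032: 358 days → €91,500 × 2.5% × 358/366 = €2,237.5000
Total = €2,248.5000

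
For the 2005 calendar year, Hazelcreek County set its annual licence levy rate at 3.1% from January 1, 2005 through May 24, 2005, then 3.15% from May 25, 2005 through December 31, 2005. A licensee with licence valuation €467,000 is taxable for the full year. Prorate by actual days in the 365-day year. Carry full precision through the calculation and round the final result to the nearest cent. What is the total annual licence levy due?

January 1 – May 24, 2005: 144 days at 3.1% → €467,000 × 3.1% × 144/365 = €5,711.4740
May 25 – December 31, 2005: 221 days at 3.15% → €467,000 × 3.15% × 221/365 = €8,906.9055
Total = €14,618.3795

€14,618.38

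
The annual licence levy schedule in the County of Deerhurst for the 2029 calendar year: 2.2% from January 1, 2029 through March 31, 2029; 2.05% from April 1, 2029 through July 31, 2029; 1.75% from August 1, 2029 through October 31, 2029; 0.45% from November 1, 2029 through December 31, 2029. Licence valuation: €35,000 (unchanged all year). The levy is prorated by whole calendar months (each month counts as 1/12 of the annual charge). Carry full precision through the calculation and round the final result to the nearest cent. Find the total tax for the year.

€611.04

January 1 – March 31, 2029: 3 months at 2.2% → €35,000 × 2.2% × 3/12 = €192.5000
April 1 – July 31, 2029: 4 months at 2.05% → €35,000 × 2.05% × 4/12 = €239.1667
August 1 – October 31, 2029: 3 months at 1.75% → €35,000 × 1.75% × 3/12 = €153.1250
November 1 – December 31, 2029: 2 months at 0.45% → €35,000 × 0.45% × 2/12 = €26.2500
Total = €611.0417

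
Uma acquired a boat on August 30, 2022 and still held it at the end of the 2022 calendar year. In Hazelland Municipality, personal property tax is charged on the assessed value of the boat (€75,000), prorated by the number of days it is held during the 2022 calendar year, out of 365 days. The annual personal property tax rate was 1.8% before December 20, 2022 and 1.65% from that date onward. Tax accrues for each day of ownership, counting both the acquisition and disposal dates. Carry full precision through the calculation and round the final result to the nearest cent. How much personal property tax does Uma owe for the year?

August 30 – December 19, 2022: 112 days at 1.8% → €75,000 × 1.8% × 112/365 = €414.2466
December 20 – December 31, 2022: 12 days at 1.65% → €75,000 × 1.65% × 12/365 = €40.6849
Total = €454.9315

€454.93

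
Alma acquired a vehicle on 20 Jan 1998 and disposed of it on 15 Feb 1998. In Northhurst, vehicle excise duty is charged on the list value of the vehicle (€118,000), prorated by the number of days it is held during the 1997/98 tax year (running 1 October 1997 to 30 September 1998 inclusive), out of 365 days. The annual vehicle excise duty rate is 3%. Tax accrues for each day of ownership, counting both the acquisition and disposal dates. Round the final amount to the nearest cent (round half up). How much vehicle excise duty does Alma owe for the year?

€261.86

Days held (20 Jan – 15 Feb 1998): 27 out of 365
Tax = €118,000 × 3% × 27/365 = €261.8630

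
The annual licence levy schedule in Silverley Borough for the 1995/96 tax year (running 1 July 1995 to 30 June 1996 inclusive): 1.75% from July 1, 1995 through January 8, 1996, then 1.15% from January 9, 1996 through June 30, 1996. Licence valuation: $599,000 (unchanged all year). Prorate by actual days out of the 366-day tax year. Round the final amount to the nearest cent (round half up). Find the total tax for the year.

$8,773.88

July 1, 1995 – January 8, 1996: 192 days at 1.75% → $599,000 × 1.75% × 192/366 = $5,499.0164
January 9 – June 30, 1996: 174 days at 1.15% → $599,000 × 1.15% × 174/366 = $3,274.8607
Total = $8,773.8770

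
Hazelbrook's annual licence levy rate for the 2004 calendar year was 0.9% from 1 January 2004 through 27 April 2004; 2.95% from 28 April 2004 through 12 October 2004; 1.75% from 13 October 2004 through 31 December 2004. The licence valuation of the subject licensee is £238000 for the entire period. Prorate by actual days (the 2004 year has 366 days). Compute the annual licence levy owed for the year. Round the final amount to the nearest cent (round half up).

1 January – 27 April 2004: 118 days at 0.9% → £238000 × 0.9% × 118/366 = £690.5902
28 April – 12 October 2004: 168 days at 2.95% → £238000 × 2.95% × 168/366 = £3222.7541
13 October – 31 December 2004: 80 days at 1.75% → £238000 × 1.75% × 80/366 = £910.3825
Total = £4823.7268

£4823.73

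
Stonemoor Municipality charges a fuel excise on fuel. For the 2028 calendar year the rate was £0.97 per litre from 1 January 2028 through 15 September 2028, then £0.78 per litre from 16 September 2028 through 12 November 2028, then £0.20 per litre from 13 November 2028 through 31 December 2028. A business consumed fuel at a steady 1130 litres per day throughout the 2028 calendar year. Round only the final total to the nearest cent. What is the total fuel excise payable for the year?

1 January – 15 September 2028: 259 days × 1130 litres/day = 292,670 litres at £0.97/litre → £283,889.90
16 September – 12 November 2028: 58 days × 1130 litres/day = 65,540 litres at £0.78/litre → £51,121.20
13 November – 31 December 2028: 49 days × 1130 litres/day = 55,370 litres at £0.20/litre → £11,074.00

£346,085.10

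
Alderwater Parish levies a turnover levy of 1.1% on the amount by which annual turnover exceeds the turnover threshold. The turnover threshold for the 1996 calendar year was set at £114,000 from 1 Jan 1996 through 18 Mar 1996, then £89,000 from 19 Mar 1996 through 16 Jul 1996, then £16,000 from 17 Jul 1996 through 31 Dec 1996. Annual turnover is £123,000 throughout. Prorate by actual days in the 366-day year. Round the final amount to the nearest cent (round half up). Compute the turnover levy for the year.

1 Jan – 18 Mar 1996: 78 days, exemption £114,000 → (£123,000 − £114,000) × 1.1% × 78/366 = £21.0984
19 Mar – 16 Jul 1996: 120 days, exemption £89,000 → (£123,000 − £89,000) × 1.1% × 120/366 = £122.6230
17 Jul – 31 Dec 1996: 168 days, exemption £16,000 → (£123,000 − £16,000) × 1.1% × 168/366 = £540.2623
Total = £683.9836

£683.98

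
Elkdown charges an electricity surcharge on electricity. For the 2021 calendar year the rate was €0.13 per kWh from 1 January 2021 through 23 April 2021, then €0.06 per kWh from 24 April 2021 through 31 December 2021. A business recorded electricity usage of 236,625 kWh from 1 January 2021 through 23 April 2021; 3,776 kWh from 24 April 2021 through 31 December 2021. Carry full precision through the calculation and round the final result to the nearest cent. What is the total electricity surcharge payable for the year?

€30987.81

1 January – 23 April 2021: 236,625 kWh at €0.13/kWh → €30761.25
24 April – 31 December 2021: 3,776 kWh at €0.06/kWh → €226.56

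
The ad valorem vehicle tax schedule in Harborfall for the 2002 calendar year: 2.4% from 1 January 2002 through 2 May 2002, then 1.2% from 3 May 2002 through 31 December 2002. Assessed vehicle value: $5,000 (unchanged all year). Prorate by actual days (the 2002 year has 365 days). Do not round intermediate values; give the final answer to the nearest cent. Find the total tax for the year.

$80.05

1 January – 2 May 2002: 122 days at 2.4% → $5,000 × 2.4% × 122/365 = $40.1096
3 May – 31 December 2002: 243 days at 1.2% → $5,000 × 1.2% × 243/365 = $39.9452
Total = $80.0548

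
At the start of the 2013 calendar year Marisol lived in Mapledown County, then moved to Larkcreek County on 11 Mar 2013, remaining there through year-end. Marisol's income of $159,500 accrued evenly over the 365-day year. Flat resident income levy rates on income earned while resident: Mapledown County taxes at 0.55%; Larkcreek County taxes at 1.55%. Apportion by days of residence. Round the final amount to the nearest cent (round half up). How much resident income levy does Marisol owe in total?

Mapledown County, 1 Jan – 10 Mar 2013: 69 days → $159,500 × 0.55% × 69/365 = $165.8363
Larkcreek County, 11 Mar – 31 Dec 2013: 296 days → $159,500 × 1.55% × 296/365 = $2,004.8932
Total = $2,170.7295

$2,170.73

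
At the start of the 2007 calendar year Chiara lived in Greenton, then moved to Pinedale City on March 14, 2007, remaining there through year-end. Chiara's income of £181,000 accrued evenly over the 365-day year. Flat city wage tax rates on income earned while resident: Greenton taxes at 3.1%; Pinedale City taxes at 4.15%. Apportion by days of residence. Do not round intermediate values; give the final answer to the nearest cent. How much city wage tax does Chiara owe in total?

£7,136.61

Greenton, January 1 – March 13, 2007: 72 days → £181,000 × 3.1% × 72/365 = £1,106.8274
Pinedale City, March 14 – December 31, 2007: 293 days → £181,000 × 4.15% × 293/365 = £6,029.7795
Total = £7,136.6068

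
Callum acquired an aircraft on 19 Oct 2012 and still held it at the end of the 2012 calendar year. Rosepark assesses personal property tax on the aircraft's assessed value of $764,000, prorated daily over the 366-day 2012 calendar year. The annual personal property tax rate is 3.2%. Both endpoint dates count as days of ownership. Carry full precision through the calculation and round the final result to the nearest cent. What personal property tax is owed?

$4,943.04

Days held (19 Oct – 31 Dec 2012): 74 out of 366
Tax = $764,000 × 3.2% × 74/366 = $4,943.0383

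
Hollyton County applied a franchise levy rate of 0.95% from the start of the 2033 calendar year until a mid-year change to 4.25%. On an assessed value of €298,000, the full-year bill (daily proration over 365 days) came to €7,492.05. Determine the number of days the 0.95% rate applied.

192 days

Let d = days at the first rate; then 365 − d days at the second rate.
€298,000 × [0.95%·d + 4.25%·(365−d)] / 365 = €7,492.05
Solving gives d = 192, so the new rate took effect on 12 July 2033.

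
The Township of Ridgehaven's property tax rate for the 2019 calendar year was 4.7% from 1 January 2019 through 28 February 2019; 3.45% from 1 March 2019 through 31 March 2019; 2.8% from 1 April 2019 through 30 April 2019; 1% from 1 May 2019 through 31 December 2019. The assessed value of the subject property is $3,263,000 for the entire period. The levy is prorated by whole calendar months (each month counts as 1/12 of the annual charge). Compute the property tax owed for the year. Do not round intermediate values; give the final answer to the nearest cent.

1 January – 28 February 2019: 2 months at 4.7% → $3,263,000 × 4.7% × 2/12 = $25,560.1667
1 March – 31 March 2019: 1 month at 3.45% → $3,263,000 × 3.45% × 1/12 = $9,381.1250
1 April – 30 April 2019: 1 month at 2.8% → $3,263,000 × 2.8% × 1/12 = $7,613.6667
1 May – 31 December 2019: 8 months at 1% → $3,263,000 × 1% × 8/12 = $21,753.3333
Total = $64,308.2917

$64,308.29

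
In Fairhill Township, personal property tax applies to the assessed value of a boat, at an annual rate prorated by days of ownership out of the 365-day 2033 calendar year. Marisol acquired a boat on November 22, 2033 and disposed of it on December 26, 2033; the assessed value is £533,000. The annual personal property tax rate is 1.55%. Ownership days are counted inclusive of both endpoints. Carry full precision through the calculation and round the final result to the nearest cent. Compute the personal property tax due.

£792.20

Days held (November 22 – December 26, 2033): 35 out of 365
Tax = £533,000 × 1.55% × 35/365 = £792.1986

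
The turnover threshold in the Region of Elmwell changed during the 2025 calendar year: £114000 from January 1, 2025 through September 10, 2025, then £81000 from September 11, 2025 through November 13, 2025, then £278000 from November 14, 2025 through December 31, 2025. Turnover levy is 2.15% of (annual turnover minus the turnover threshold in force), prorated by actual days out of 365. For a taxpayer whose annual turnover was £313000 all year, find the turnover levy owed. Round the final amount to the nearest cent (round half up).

January 1 – September 10, 2025: 253 days, exemption £114000 → (£313000 − £114000) × 2.15% × 253/365 = £2965.6452
September 11 – November 13, 2025: 64 days, exemption £81000 → (£313000 − £81000) × 2.15% × 64/365 = £874.6082
November 14 – December 31, 2025: 48 days, exemption £278000 → (£313000 − £278000) × 2.15% × 48/365 = £98.9589
Total = £3939.2123

£3939.21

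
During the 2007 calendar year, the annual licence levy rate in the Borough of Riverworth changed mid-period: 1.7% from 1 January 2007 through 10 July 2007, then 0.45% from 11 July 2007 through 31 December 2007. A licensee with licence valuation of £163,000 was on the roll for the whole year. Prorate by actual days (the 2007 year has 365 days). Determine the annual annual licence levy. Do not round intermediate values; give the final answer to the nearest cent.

£1,799.70

1 January – 10 July 2007: 191 days at 1.7% → £163,000 × 1.7% × 191/365 = £1,450.0301
11 July – 31 December 2007: 174 days at 0.45% → £163,000 × 0.45% × 174/365 = £349.6685
Total = £1,799.6986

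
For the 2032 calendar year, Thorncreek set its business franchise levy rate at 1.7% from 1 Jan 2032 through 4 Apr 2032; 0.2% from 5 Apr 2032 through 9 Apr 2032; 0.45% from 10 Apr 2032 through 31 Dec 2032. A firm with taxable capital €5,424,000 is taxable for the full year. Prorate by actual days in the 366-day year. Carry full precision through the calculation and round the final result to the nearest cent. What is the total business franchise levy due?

1 Jan – 4 Apr 2032: 95 days at 1.7% → €5,424,000 × 1.7% × 95/366 = €23,933.7705
5 Apr – 9 Apr 2032: 5 days at 0.2% → €5,424,000 × 0.2% × 5/366 = €148.1967
10 Apr – 31 Dec 2032: 266 days at 0.45% → €5,424,000 × 0.45% × 266/366 = €17,739.1475
Total = €41,821.1148

€41,821.11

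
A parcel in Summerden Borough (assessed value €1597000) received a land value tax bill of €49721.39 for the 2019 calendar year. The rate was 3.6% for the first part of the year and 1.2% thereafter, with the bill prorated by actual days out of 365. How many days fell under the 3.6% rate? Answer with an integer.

Let d = days at the first rate; then 365 − d days at the second rate.
€1597000 × [3.6%·d + 1.2%·(365−d)] / 365 = €49721.39
Solving gives d = 291, so the new rate took effect on 19 Oct 2019.

291 days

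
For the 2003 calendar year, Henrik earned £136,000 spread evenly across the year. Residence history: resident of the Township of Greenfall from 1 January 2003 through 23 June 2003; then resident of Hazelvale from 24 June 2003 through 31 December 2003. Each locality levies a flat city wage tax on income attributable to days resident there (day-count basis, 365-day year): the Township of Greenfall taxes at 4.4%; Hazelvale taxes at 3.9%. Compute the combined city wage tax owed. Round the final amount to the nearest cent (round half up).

The Township of Greenfall, 1 January – 23 June 2003: 174 days → £136,000 × 4.4% × 174/365 = £2,852.6466
Hazelvale, 24 June – 31 December 2003: 191 days → £136,000 × 3.9% × 191/365 = £2,775.5178
Total = £5,628.1644

£5,628.16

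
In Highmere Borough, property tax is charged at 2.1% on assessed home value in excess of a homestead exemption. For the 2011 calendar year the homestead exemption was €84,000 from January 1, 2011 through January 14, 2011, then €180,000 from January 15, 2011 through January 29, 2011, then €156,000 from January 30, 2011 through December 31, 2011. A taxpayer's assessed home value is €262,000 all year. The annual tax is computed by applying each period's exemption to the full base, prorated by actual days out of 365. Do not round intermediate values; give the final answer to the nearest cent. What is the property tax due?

January 1 – January 14, 2011: 14 days, exemption €84,000 → (€262,000 − €84,000) × 2.1% × 14/365 = €143.3753
January 15 – January 29, 2011: 15 days, exemption €180,000 → (€262,000 − €180,000) × 2.1% × 15/365 = €70.7671
January 30 – December 31, 2011: 336 days, exemption €156,000 → (€262,000 − €156,000) × 2.1% × 336/365 = €2,049.1397
Total = €2,263.2822

€2,263.28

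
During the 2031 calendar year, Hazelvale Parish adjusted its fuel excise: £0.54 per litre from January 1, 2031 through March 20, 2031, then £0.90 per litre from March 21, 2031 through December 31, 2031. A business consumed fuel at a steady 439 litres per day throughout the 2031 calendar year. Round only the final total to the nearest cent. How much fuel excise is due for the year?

£131,726.34

January 1 – March 20, 2031: 79 days × 439 litres/day = 34,681 litres at £0.54/litre → £18,727.74
March 21 – December 31, 2031: 286 days × 439 litres/day = 125,554 litres at £0.90/litre → £112,998.60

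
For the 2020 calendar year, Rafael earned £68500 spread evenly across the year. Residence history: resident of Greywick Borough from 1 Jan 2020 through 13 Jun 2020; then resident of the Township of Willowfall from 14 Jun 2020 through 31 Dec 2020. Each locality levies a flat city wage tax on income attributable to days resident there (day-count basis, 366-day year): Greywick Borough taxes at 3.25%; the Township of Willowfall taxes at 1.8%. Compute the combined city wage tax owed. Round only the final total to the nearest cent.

£1680.78

Greywick Borough, 1 Jan – 13 Jun 2020: 165 days → £68500 × 3.25% × 165/366 = £1003.6373
The Township of Willowfall, 14 Jun – 31 Dec 2020: 201 days → £68500 × 1.8% × 201/366 = £677.1393
Total = £1680.7766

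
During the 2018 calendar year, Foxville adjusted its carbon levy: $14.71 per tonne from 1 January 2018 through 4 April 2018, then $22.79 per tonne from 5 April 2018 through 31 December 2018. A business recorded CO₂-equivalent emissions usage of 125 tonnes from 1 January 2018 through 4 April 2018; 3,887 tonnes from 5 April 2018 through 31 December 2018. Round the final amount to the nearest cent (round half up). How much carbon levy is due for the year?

$90,423.48

1 January – 4 April 2018: 125 tonnes at $14.71/tonne → $1,838.75
5 April – 31 December 2018: 3,887 tonnes at $22.79/tonne → $88,584.73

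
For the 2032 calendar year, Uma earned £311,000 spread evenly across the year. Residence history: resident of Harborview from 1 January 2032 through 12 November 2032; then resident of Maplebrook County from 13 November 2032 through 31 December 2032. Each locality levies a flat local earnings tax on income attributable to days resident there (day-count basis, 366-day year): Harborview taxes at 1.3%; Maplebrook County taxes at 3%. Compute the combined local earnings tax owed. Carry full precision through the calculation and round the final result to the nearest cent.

£4,750.82

Harborview, 1 January – 12 November 2032: 317 days → £311,000 × 1.3% × 317/366 = £3,501.7240
Maplebrook County, 13 November – 31 December 2032: 49 days → £311,000 × 3% × 49/366 = £1,249.0984
Total = £4,750.8224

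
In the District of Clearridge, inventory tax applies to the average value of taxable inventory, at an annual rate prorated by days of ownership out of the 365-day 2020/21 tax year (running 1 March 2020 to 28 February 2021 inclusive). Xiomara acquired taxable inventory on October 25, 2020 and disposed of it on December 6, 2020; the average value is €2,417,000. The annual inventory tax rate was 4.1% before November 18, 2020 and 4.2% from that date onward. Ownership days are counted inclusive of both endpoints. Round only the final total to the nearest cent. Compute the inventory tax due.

€11,800.26

October 25 – November 17, 2020: 24 days at 4.1% → €2,417,000 × 4.1% × 24/365 = €6,515.9671
November 18 – December 6, 2020: 19 days at 4.2% → €2,417,000 × 4.2% × 19/365 = €5,284.2904
Total = €11,800.2575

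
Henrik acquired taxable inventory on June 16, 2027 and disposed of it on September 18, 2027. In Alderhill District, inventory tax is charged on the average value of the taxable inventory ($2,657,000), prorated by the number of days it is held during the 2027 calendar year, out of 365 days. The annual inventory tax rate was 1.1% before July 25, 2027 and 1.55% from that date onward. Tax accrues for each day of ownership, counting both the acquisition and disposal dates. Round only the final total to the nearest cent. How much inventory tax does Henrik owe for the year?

June 16 – July 24, 2027: 39 days at 1.1% → $2,657,000 × 1.1% × 39/365 = $3,122.8849
July 25 – September 18, 2027: 56 days at 1.55% → $2,657,000 × 1.55% × 56/365 = $6,318.5644
Total = $9,441.4493

$9,441.45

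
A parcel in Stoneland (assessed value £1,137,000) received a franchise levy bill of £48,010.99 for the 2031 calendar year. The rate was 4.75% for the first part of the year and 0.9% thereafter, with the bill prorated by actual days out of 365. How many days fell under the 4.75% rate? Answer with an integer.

Let d = days at the first rate; then 365 − d days at the second rate.
£1,137,000 × [4.75%·d + 0.9%·(365−d)] / 365 = £48,010.99
Solving gives d = 315, so the new rate took effect on 12 Nov 2031.

315 days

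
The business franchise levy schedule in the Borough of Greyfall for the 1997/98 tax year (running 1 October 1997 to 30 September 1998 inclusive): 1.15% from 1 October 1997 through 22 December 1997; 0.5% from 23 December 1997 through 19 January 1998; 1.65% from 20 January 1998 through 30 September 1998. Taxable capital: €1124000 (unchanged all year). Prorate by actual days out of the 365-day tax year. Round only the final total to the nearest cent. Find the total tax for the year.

1 October – 22 December 1997: 83 days at 1.15% → €1124000 × 1.15% × 83/365 = €2939.3370
23 December 1997 – 19 January 1998: 28 days at 0.5% → €1124000 × 0.5% × 28/365 = €431.1233
20 January – 30 September 1998: 254 days at 1.65% → €1124000 × 1.65% × 254/365 = €12905.9836
Total = €16276.4438

€16276.44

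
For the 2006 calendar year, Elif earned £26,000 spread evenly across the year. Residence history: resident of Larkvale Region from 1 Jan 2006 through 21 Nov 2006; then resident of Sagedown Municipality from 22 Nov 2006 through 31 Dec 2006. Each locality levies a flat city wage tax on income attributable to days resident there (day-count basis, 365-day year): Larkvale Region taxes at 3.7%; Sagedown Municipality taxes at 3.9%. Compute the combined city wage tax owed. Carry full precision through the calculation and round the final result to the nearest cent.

£967.70

Larkvale Region, 1 Jan – 21 Nov 2006: 325 days → £26,000 × 3.7% × 325/365 = £856.5753
Sagedown Municipality, 22 Nov – 31 Dec 2006: 40 days → £26,000 × 3.9% × 40/365 = £111.1233
Total = £967.6986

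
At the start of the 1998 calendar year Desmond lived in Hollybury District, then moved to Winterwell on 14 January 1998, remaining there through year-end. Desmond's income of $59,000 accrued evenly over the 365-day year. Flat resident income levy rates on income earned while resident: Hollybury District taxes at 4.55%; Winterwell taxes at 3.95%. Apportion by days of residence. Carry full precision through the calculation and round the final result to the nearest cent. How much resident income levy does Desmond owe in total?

Hollybury District, 1 January – 13 January 1998: 13 days → $59,000 × 4.55% × 13/365 = $95.6123
Winterwell, 14 January – 31 December 1998: 352 days → $59,000 × 3.95% × 352/365 = $2,247.4959
Total = $2,343.1082

$2,343.11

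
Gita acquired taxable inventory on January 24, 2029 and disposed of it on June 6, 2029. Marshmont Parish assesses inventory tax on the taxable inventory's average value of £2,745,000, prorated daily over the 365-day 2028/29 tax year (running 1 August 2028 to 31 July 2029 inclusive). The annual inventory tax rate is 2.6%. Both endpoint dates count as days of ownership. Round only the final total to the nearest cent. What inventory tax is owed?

Days held (January 24 – June 6, 2029): 134 out of 365
Tax = £2,745,000 × 2.6% × 134/365 = £26,201.5890

£26,201.59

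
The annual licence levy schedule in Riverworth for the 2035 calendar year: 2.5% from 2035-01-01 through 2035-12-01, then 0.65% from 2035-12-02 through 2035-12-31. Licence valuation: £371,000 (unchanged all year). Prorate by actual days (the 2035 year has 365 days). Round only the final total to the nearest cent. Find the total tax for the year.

2035-01-01 to 2035-12-01: 335 days at 2.5% → £371,000 × 2.5% × 335/365 = £8,512.6712
2035-12-02 to 2035-12-31: 30 days at 0.65% → £371,000 × 0.65% × 30/365 = £198.2055
Total = £8,710.8767

£8,710.88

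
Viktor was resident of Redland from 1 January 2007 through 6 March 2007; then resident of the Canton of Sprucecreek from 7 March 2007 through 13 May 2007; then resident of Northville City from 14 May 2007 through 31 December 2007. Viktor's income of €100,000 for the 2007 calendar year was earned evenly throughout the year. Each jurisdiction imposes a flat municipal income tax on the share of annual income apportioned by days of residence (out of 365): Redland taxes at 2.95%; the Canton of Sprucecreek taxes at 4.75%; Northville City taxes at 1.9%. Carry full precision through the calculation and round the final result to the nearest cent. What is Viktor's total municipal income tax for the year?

Redland, 1 January – 6 March 2007: 65 days → €100,000 × 2.95% × 65/365 = €525.3425
The Canton of Sprucecreek, 7 March – 13 May 2007: 68 days → €100,000 × 4.75% × 68/365 = €884.9315
Northville City, 14 May – 31 December 2007: 232 days → €100,000 × 1.9% × 232/365 = €1,207.6712
Total = €2,617.9452

€2,617.95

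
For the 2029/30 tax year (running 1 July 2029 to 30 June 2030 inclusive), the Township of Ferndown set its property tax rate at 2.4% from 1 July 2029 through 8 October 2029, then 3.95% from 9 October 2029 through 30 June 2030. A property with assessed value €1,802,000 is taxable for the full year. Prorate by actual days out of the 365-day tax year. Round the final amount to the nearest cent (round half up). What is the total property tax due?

€63,526.67

1 July – 8 October 2029: 100 days at 2.4% → €1,802,000 × 2.4% × 100/365 = €11,848.7671
9 October 2029 – 30 June 2030: 265 days at 3.95% → €1,802,000 × 3.95% × 265/365 = €51,677.9041
Total = €63,526.6712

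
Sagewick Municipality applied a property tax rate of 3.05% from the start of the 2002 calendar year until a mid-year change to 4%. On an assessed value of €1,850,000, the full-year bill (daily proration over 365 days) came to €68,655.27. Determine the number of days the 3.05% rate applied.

Let d = days at the first rate; then 365 − d days at the second rate.
€1,850,000 × [3.05%·d + 4%·(365−d)] / 365 = €68,655.27
Solving gives d = 111, so the new rate took effect on 22 April 2002.

111 days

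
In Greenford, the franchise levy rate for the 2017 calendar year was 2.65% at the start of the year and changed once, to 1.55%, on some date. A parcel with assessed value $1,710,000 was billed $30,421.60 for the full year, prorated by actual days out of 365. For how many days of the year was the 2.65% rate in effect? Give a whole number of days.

Let d = days at the first rate; then 365 − d days at the second rate.
$1,710,000 × [2.65%·d + 1.55%·(365−d)] / 365 = $30,421.60
Solving gives d = 76, so the new rate took effect on 18 Mar 2017.

76 days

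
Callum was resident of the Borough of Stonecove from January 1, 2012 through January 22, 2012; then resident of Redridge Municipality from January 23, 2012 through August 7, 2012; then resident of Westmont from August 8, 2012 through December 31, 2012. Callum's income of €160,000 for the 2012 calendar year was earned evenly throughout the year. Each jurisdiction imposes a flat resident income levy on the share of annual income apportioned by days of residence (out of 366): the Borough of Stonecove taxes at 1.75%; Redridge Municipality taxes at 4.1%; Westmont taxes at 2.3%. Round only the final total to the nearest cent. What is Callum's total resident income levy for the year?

€5,185.14

The Borough of Stonecove, January 1 – January 22, 2012: 22 days → €160,000 × 1.75% × 22/366 = €168.3060
Redridge Municipality, January 23 – August 7, 2012: 198 days → €160,000 × 4.1% × 198/366 = €3,548.8525
Westmont, August 8 – December 31, 2012: 146 days → €160,000 × 2.3% × 146/366 = €1,467.9781
Total = €5,185.1366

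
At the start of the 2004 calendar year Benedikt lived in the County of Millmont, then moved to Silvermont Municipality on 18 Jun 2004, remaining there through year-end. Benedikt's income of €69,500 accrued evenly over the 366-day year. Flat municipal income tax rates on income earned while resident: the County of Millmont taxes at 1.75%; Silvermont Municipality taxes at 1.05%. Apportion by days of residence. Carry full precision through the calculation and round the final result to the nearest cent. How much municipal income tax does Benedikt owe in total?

€954.39

The County of Millmont, 1 Jan – 17 Jun 2004: 169 days → €69,500 × 1.75% × 169/366 = €561.6018
Silvermont Municipality, 18 Jun – 31 Dec 2004: 197 days → €69,500 × 1.05% × 197/366 = €392.7889
Total = €954.3907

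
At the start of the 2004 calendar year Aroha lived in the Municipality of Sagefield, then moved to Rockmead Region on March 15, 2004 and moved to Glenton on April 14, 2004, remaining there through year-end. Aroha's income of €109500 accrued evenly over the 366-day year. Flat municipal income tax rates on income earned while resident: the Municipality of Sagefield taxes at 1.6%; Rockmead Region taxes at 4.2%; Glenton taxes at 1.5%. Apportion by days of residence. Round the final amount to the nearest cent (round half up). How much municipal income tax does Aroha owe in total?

The Municipality of Sagefield, January 1 – March 14, 2004: 74 days → €109500 × 1.6% × 74/366 = €354.2295
Rockmead Region, March 15 – April 13, 2004: 30 days → €109500 × 4.2% × 30/366 = €376.9672
Glenton, April 14 – December 31, 2004: 262 days → €109500 × 1.5% × 262/366 = €1175.7787
Total = €1906.9754

€1906.98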